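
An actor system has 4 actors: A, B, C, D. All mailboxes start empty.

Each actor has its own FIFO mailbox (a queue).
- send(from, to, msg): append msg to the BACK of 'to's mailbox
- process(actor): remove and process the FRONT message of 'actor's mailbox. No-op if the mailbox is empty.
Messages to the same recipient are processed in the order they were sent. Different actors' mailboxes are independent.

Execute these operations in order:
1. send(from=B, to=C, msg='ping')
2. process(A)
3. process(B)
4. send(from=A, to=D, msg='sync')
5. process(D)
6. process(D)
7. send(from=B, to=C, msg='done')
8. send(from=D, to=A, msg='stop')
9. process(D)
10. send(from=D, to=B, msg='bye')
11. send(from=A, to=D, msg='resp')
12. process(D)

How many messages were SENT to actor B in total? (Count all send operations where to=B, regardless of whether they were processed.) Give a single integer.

Answer: 1

Derivation:
After 1 (send(from=B, to=C, msg='ping')): A:[] B:[] C:[ping] D:[]
After 2 (process(A)): A:[] B:[] C:[ping] D:[]
After 3 (process(B)): A:[] B:[] C:[ping] D:[]
After 4 (send(from=A, to=D, msg='sync')): A:[] B:[] C:[ping] D:[sync]
After 5 (process(D)): A:[] B:[] C:[ping] D:[]
After 6 (process(D)): A:[] B:[] C:[ping] D:[]
After 7 (send(from=B, to=C, msg='done')): A:[] B:[] C:[ping,done] D:[]
After 8 (send(from=D, to=A, msg='stop')): A:[stop] B:[] C:[ping,done] D:[]
After 9 (process(D)): A:[stop] B:[] C:[ping,done] D:[]
After 10 (send(from=D, to=B, msg='bye')): A:[stop] B:[bye] C:[ping,done] D:[]
After 11 (send(from=A, to=D, msg='resp')): A:[stop] B:[bye] C:[ping,done] D:[resp]
After 12 (process(D)): A:[stop] B:[bye] C:[ping,done] D:[]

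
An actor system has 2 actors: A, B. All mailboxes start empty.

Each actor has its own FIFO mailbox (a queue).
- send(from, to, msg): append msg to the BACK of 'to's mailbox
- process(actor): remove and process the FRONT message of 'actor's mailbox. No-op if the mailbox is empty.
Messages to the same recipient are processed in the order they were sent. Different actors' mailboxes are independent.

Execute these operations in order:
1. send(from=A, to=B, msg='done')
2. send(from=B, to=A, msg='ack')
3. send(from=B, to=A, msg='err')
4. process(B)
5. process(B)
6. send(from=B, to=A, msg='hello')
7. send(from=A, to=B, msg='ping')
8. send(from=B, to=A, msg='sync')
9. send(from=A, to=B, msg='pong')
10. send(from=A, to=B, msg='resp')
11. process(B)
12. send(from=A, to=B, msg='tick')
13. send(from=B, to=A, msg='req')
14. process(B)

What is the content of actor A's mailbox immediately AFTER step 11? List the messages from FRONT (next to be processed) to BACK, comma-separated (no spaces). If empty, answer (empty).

After 1 (send(from=A, to=B, msg='done')): A:[] B:[done]
After 2 (send(from=B, to=A, msg='ack')): A:[ack] B:[done]
After 3 (send(from=B, to=A, msg='err')): A:[ack,err] B:[done]
After 4 (process(B)): A:[ack,err] B:[]
After 5 (process(B)): A:[ack,err] B:[]
After 6 (send(from=B, to=A, msg='hello')): A:[ack,err,hello] B:[]
After 7 (send(from=A, to=B, msg='ping')): A:[ack,err,hello] B:[ping]
After 8 (send(from=B, to=A, msg='sync')): A:[ack,err,hello,sync] B:[ping]
After 9 (send(from=A, to=B, msg='pong')): A:[ack,err,hello,sync] B:[ping,pong]
After 10 (send(from=A, to=B, msg='resp')): A:[ack,err,hello,sync] B:[ping,pong,resp]
After 11 (process(B)): A:[ack,err,hello,sync] B:[pong,resp]

ack,err,hello,sync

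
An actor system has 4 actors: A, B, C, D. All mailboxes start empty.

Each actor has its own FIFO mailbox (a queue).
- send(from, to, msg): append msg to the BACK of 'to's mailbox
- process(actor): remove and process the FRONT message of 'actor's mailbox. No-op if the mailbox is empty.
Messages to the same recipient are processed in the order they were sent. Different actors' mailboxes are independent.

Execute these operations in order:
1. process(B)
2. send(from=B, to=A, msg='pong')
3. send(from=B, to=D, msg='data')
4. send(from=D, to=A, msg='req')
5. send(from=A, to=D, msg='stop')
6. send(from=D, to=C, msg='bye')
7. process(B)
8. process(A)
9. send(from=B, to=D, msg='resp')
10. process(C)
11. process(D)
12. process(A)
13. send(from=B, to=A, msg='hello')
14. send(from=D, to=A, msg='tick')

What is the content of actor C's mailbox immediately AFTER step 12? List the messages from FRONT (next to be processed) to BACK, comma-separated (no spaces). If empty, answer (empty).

After 1 (process(B)): A:[] B:[] C:[] D:[]
After 2 (send(from=B, to=A, msg='pong')): A:[pong] B:[] C:[] D:[]
After 3 (send(from=B, to=D, msg='data')): A:[pong] B:[] C:[] D:[data]
After 4 (send(from=D, to=A, msg='req')): A:[pong,req] B:[] C:[] D:[data]
After 5 (send(from=A, to=D, msg='stop')): A:[pong,req] B:[] C:[] D:[data,stop]
After 6 (send(from=D, to=C, msg='bye')): A:[pong,req] B:[] C:[bye] D:[data,stop]
After 7 (process(B)): A:[pong,req] B:[] C:[bye] D:[data,stop]
After 8 (process(A)): A:[req] B:[] C:[bye] D:[data,stop]
After 9 (send(from=B, to=D, msg='resp')): A:[req] B:[] C:[bye] D:[data,stop,resp]
After 10 (process(C)): A:[req] B:[] C:[] D:[data,stop,resp]
After 11 (process(D)): A:[req] B:[] C:[] D:[stop,resp]
After 12 (process(A)): A:[] B:[] C:[] D:[stop,resp]

(empty)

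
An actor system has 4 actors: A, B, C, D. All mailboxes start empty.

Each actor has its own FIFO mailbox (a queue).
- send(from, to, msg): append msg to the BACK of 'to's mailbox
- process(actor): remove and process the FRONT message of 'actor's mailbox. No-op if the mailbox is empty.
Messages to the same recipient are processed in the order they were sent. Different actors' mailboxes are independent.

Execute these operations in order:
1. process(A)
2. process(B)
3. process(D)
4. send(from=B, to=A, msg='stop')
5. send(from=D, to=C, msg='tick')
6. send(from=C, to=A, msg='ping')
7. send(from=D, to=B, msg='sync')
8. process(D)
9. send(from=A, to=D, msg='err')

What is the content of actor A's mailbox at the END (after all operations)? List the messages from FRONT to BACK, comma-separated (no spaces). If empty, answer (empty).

After 1 (process(A)): A:[] B:[] C:[] D:[]
After 2 (process(B)): A:[] B:[] C:[] D:[]
After 3 (process(D)): A:[] B:[] C:[] D:[]
After 4 (send(from=B, to=A, msg='stop')): A:[stop] B:[] C:[] D:[]
After 5 (send(from=D, to=C, msg='tick')): A:[stop] B:[] C:[tick] D:[]
After 6 (send(from=C, to=A, msg='ping')): A:[stop,ping] B:[] C:[tick] D:[]
After 7 (send(from=D, to=B, msg='sync')): A:[stop,ping] B:[sync] C:[tick] D:[]
After 8 (process(D)): A:[stop,ping] B:[sync] C:[tick] D:[]
After 9 (send(from=A, to=D, msg='err')): A:[stop,ping] B:[sync] C:[tick] D:[err]

Answer: stop,ping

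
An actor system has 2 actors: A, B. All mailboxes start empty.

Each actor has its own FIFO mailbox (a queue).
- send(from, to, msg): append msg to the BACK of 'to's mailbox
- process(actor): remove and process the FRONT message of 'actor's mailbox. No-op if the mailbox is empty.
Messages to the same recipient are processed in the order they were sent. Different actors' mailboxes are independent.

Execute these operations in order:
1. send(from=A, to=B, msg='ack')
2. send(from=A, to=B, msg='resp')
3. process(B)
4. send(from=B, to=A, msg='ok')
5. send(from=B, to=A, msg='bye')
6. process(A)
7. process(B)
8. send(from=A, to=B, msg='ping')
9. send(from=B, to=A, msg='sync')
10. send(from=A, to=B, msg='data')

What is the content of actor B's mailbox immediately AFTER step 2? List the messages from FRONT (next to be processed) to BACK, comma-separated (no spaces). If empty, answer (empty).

After 1 (send(from=A, to=B, msg='ack')): A:[] B:[ack]
After 2 (send(from=A, to=B, msg='resp')): A:[] B:[ack,resp]

ack,resp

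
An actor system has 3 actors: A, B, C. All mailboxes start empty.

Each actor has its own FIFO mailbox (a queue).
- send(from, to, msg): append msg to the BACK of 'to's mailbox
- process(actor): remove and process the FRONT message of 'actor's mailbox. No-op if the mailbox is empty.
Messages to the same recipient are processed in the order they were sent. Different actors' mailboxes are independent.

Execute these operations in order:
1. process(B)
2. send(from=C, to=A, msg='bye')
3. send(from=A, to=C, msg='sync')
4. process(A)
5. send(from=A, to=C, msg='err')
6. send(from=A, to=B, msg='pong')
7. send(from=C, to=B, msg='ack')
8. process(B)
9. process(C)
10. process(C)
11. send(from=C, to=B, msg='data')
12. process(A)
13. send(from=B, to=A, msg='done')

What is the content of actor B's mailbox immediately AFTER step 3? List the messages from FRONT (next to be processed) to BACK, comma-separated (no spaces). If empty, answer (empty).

After 1 (process(B)): A:[] B:[] C:[]
After 2 (send(from=C, to=A, msg='bye')): A:[bye] B:[] C:[]
After 3 (send(from=A, to=C, msg='sync')): A:[bye] B:[] C:[sync]

(empty)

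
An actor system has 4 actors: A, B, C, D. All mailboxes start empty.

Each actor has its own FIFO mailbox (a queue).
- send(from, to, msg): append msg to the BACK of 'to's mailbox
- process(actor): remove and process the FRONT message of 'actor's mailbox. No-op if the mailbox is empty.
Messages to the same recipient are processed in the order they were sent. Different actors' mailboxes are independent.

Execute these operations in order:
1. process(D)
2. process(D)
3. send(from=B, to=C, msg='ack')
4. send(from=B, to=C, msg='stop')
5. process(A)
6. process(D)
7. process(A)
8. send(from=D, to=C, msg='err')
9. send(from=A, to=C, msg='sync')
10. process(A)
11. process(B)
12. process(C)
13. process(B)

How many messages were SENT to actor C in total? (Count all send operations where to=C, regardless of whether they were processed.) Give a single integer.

Answer: 4

Derivation:
After 1 (process(D)): A:[] B:[] C:[] D:[]
After 2 (process(D)): A:[] B:[] C:[] D:[]
After 3 (send(from=B, to=C, msg='ack')): A:[] B:[] C:[ack] D:[]
After 4 (send(from=B, to=C, msg='stop')): A:[] B:[] C:[ack,stop] D:[]
After 5 (process(A)): A:[] B:[] C:[ack,stop] D:[]
After 6 (process(D)): A:[] B:[] C:[ack,stop] D:[]
After 7 (process(A)): A:[] B:[] C:[ack,stop] D:[]
After 8 (send(from=D, to=C, msg='err')): A:[] B:[] C:[ack,stop,err] D:[]
After 9 (send(from=A, to=C, msg='sync')): A:[] B:[] C:[ack,stop,err,sync] D:[]
After 10 (process(A)): A:[] B:[] C:[ack,stop,err,sync] D:[]
After 11 (process(B)): A:[] B:[] C:[ack,stop,err,sync] D:[]
After 12 (process(C)): A:[] B:[] C:[stop,err,sync] D:[]
After 13 (process(B)): A:[] B:[] C:[stop,err,sync] D:[]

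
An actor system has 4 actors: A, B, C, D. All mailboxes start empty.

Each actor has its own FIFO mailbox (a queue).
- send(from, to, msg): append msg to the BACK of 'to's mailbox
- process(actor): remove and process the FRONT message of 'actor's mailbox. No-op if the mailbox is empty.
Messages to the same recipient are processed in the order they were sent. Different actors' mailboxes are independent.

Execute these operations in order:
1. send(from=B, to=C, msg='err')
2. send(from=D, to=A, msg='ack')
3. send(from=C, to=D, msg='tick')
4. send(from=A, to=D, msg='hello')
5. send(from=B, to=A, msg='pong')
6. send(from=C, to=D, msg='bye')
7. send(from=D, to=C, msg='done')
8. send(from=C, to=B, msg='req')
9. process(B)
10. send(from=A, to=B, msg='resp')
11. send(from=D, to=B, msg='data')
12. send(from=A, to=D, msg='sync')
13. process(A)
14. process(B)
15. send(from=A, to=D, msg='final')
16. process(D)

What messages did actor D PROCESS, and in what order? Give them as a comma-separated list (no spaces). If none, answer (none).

After 1 (send(from=B, to=C, msg='err')): A:[] B:[] C:[err] D:[]
After 2 (send(from=D, to=A, msg='ack')): A:[ack] B:[] C:[err] D:[]
After 3 (send(from=C, to=D, msg='tick')): A:[ack] B:[] C:[err] D:[tick]
After 4 (send(from=A, to=D, msg='hello')): A:[ack] B:[] C:[err] D:[tick,hello]
After 5 (send(from=B, to=A, msg='pong')): A:[ack,pong] B:[] C:[err] D:[tick,hello]
After 6 (send(from=C, to=D, msg='bye')): A:[ack,pong] B:[] C:[err] D:[tick,hello,bye]
After 7 (send(from=D, to=C, msg='done')): A:[ack,pong] B:[] C:[err,done] D:[tick,hello,bye]
After 8 (send(from=C, to=B, msg='req')): A:[ack,pong] B:[req] C:[err,done] D:[tick,hello,bye]
After 9 (process(B)): A:[ack,pong] B:[] C:[err,done] D:[tick,hello,bye]
After 10 (send(from=A, to=B, msg='resp')): A:[ack,pong] B:[resp] C:[err,done] D:[tick,hello,bye]
After 11 (send(from=D, to=B, msg='data')): A:[ack,pong] B:[resp,data] C:[err,done] D:[tick,hello,bye]
After 12 (send(from=A, to=D, msg='sync')): A:[ack,pong] B:[resp,data] C:[err,done] D:[tick,hello,bye,sync]
After 13 (process(A)): A:[pong] B:[resp,data] C:[err,done] D:[tick,hello,bye,sync]
After 14 (process(B)): A:[pong] B:[data] C:[err,done] D:[tick,hello,bye,sync]
After 15 (send(from=A, to=D, msg='final')): A:[pong] B:[data] C:[err,done] D:[tick,hello,bye,sync,final]
After 16 (process(D)): A:[pong] B:[data] C:[err,done] D:[hello,bye,sync,final]

Answer: tick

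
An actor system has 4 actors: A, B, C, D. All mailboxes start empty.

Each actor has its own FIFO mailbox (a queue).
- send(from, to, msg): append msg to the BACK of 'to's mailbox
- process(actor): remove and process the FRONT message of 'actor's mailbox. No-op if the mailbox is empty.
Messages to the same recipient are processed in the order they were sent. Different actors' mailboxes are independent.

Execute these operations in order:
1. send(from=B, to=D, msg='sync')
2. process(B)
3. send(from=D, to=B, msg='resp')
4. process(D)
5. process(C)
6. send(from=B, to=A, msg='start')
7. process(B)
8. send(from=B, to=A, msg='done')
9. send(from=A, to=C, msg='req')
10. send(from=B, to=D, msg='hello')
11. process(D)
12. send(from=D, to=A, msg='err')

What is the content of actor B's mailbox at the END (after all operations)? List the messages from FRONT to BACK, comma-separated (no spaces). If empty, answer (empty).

Answer: (empty)

Derivation:
After 1 (send(from=B, to=D, msg='sync')): A:[] B:[] C:[] D:[sync]
After 2 (process(B)): A:[] B:[] C:[] D:[sync]
After 3 (send(from=D, to=B, msg='resp')): A:[] B:[resp] C:[] D:[sync]
After 4 (process(D)): A:[] B:[resp] C:[] D:[]
After 5 (process(C)): A:[] B:[resp] C:[] D:[]
After 6 (send(from=B, to=A, msg='start')): A:[start] B:[resp] C:[] D:[]
After 7 (process(B)): A:[start] B:[] C:[] D:[]
After 8 (send(from=B, to=A, msg='done')): A:[start,done] B:[] C:[] D:[]
After 9 (send(from=A, to=C, msg='req')): A:[start,done] B:[] C:[req] D:[]
After 10 (send(from=B, to=D, msg='hello')): A:[start,done] B:[] C:[req] D:[hello]
After 11 (process(D)): A:[start,done] B:[] C:[req] D:[]
After 12 (send(from=D, to=A, msg='err')): A:[start,done,err] B:[] C:[req] D:[]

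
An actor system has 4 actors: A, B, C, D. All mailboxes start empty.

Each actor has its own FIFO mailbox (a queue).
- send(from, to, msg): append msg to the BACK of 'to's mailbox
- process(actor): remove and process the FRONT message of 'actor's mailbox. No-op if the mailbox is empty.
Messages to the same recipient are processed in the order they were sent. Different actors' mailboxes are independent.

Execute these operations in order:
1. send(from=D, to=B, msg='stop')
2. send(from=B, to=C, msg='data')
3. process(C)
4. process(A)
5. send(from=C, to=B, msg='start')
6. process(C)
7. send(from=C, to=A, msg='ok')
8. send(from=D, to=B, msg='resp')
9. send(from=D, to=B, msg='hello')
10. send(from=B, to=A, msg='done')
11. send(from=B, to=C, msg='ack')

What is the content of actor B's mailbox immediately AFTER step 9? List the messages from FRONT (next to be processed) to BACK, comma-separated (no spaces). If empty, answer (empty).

After 1 (send(from=D, to=B, msg='stop')): A:[] B:[stop] C:[] D:[]
After 2 (send(from=B, to=C, msg='data')): A:[] B:[stop] C:[data] D:[]
After 3 (process(C)): A:[] B:[stop] C:[] D:[]
After 4 (process(A)): A:[] B:[stop] C:[] D:[]
After 5 (send(from=C, to=B, msg='start')): A:[] B:[stop,start] C:[] D:[]
After 6 (process(C)): A:[] B:[stop,start] C:[] D:[]
After 7 (send(from=C, to=A, msg='ok')): A:[ok] B:[stop,start] C:[] D:[]
After 8 (send(from=D, to=B, msg='resp')): A:[ok] B:[stop,start,resp] C:[] D:[]
After 9 (send(from=D, to=B, msg='hello')): A:[ok] B:[stop,start,resp,hello] C:[] D:[]

stop,start,resp,hello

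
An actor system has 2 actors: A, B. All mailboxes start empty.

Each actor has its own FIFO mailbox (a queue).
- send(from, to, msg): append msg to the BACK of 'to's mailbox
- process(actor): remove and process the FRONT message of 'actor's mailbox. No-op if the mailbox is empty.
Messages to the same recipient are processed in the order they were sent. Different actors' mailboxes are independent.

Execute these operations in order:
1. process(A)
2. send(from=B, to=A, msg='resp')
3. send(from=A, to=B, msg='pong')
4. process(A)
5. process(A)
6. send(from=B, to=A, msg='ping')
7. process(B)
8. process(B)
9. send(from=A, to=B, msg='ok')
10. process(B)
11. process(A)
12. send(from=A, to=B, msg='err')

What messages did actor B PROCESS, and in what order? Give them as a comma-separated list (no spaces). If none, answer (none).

After 1 (process(A)): A:[] B:[]
After 2 (send(from=B, to=A, msg='resp')): A:[resp] B:[]
After 3 (send(from=A, to=B, msg='pong')): A:[resp] B:[pong]
After 4 (process(A)): A:[] B:[pong]
After 5 (process(A)): A:[] B:[pong]
After 6 (send(from=B, to=A, msg='ping')): A:[ping] B:[pong]
After 7 (process(B)): A:[ping] B:[]
After 8 (process(B)): A:[ping] B:[]
After 9 (send(from=A, to=B, msg='ok')): A:[ping] B:[ok]
After 10 (process(B)): A:[ping] B:[]
After 11 (process(A)): A:[] B:[]
After 12 (send(from=A, to=B, msg='err')): A:[] B:[err]

Answer: pong,ok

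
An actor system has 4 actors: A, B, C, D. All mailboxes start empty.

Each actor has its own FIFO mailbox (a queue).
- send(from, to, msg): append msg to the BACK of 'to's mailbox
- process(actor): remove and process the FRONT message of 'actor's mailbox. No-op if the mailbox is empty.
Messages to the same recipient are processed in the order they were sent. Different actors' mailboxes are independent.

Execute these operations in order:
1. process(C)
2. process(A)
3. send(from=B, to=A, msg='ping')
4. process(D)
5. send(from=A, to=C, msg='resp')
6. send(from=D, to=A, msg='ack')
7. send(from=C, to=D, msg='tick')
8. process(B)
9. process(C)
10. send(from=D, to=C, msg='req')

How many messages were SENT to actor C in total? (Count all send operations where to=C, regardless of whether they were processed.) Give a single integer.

Answer: 2

Derivation:
After 1 (process(C)): A:[] B:[] C:[] D:[]
After 2 (process(A)): A:[] B:[] C:[] D:[]
After 3 (send(from=B, to=A, msg='ping')): A:[ping] B:[] C:[] D:[]
After 4 (process(D)): A:[ping] B:[] C:[] D:[]
After 5 (send(from=A, to=C, msg='resp')): A:[ping] B:[] C:[resp] D:[]
After 6 (send(from=D, to=A, msg='ack')): A:[ping,ack] B:[] C:[resp] D:[]
After 7 (send(from=C, to=D, msg='tick')): A:[ping,ack] B:[] C:[resp] D:[tick]
After 8 (process(B)): A:[ping,ack] B:[] C:[resp] D:[tick]
After 9 (process(C)): A:[ping,ack] B:[] C:[] D:[tick]
After 10 (send(from=D, to=C, msg='req')): A:[ping,ack] B:[] C:[req] D:[tick]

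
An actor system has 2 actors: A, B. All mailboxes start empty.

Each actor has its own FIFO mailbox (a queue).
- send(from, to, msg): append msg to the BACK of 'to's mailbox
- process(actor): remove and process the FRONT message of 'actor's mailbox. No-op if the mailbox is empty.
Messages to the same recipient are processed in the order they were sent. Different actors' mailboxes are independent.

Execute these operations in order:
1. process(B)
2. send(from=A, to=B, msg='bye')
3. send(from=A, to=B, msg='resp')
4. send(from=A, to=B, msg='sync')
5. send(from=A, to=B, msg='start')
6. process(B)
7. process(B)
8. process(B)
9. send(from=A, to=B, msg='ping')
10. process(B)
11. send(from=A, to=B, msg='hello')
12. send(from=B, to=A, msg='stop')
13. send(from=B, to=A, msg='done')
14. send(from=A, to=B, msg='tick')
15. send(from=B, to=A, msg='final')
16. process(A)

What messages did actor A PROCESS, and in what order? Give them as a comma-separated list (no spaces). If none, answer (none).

Answer: stop

Derivation:
After 1 (process(B)): A:[] B:[]
After 2 (send(from=A, to=B, msg='bye')): A:[] B:[bye]
After 3 (send(from=A, to=B, msg='resp')): A:[] B:[bye,resp]
After 4 (send(from=A, to=B, msg='sync')): A:[] B:[bye,resp,sync]
After 5 (send(from=A, to=B, msg='start')): A:[] B:[bye,resp,sync,start]
After 6 (process(B)): A:[] B:[resp,sync,start]
After 7 (process(B)): A:[] B:[sync,start]
After 8 (process(B)): A:[] B:[start]
After 9 (send(from=A, to=B, msg='ping')): A:[] B:[start,ping]
After 10 (process(B)): A:[] B:[ping]
After 11 (send(from=A, to=B, msg='hello')): A:[] B:[ping,hello]
After 12 (send(from=B, to=A, msg='stop')): A:[stop] B:[ping,hello]
After 13 (send(from=B, to=A, msg='done')): A:[stop,done] B:[ping,hello]
After 14 (send(from=A, to=B, msg='tick')): A:[stop,done] B:[ping,hello,tick]
After 15 (send(from=B, to=A, msg='final')): A:[stop,done,final] B:[ping,hello,tick]
After 16 (process(A)): A:[done,final] B:[ping,hello,tick]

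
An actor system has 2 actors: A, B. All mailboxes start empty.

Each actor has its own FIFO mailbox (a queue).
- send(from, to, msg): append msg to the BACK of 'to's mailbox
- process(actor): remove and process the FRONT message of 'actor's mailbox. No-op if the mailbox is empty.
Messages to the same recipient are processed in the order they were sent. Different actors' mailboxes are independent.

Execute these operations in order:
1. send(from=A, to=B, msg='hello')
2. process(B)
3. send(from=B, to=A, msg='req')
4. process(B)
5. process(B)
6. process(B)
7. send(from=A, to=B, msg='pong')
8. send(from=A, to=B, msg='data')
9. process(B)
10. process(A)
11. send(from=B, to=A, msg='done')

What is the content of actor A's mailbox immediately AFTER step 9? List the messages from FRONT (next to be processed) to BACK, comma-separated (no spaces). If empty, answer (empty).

After 1 (send(from=A, to=B, msg='hello')): A:[] B:[hello]
After 2 (process(B)): A:[] B:[]
After 3 (send(from=B, to=A, msg='req')): A:[req] B:[]
After 4 (process(B)): A:[req] B:[]
After 5 (process(B)): A:[req] B:[]
After 6 (process(B)): A:[req] B:[]
After 7 (send(from=A, to=B, msg='pong')): A:[req] B:[pong]
After 8 (send(from=A, to=B, msg='data')): A:[req] B:[pong,data]
After 9 (process(B)): A:[req] B:[data]

req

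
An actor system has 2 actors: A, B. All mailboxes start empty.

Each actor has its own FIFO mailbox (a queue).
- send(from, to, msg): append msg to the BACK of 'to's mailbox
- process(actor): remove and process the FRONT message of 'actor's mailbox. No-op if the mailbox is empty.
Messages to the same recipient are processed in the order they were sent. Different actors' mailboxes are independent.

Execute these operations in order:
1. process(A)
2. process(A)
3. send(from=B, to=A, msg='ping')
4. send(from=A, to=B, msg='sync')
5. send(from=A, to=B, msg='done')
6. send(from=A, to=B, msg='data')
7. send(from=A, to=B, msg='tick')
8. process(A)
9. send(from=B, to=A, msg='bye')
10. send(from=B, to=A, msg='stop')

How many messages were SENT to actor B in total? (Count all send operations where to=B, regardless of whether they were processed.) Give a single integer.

After 1 (process(A)): A:[] B:[]
After 2 (process(A)): A:[] B:[]
After 3 (send(from=B, to=A, msg='ping')): A:[ping] B:[]
After 4 (send(from=A, to=B, msg='sync')): A:[ping] B:[sync]
After 5 (send(from=A, to=B, msg='done')): A:[ping] B:[sync,done]
After 6 (send(from=A, to=B, msg='data')): A:[ping] B:[sync,done,data]
After 7 (send(from=A, to=B, msg='tick')): A:[ping] B:[sync,done,data,tick]
After 8 (process(A)): A:[] B:[sync,done,data,tick]
After 9 (send(from=B, to=A, msg='bye')): A:[bye] B:[sync,done,data,tick]
After 10 (send(from=B, to=A, msg='stop')): A:[bye,stop] B:[sync,done,data,tick]

Answer: 4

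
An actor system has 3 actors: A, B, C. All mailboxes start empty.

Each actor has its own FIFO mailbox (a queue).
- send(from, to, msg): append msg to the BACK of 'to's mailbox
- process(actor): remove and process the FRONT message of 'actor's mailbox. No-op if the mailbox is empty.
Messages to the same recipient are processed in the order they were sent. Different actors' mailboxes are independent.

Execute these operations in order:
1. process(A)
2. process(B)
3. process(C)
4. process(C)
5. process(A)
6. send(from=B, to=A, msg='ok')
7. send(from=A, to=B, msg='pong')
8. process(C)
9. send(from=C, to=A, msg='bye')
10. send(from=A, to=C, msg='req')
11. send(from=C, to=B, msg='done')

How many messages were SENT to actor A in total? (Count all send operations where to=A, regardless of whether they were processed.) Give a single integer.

Answer: 2

Derivation:
After 1 (process(A)): A:[] B:[] C:[]
After 2 (process(B)): A:[] B:[] C:[]
After 3 (process(C)): A:[] B:[] C:[]
After 4 (process(C)): A:[] B:[] C:[]
After 5 (process(A)): A:[] B:[] C:[]
After 6 (send(from=B, to=A, msg='ok')): A:[ok] B:[] C:[]
After 7 (send(from=A, to=B, msg='pong')): A:[ok] B:[pong] C:[]
After 8 (process(C)): A:[ok] B:[pong] C:[]
After 9 (send(from=C, to=A, msg='bye')): A:[ok,bye] B:[pong] C:[]
After 10 (send(from=A, to=C, msg='req')): A:[ok,bye] B:[pong] C:[req]
After 11 (send(from=C, to=B, msg='done')): A:[ok,bye] B:[pong,done] C:[req]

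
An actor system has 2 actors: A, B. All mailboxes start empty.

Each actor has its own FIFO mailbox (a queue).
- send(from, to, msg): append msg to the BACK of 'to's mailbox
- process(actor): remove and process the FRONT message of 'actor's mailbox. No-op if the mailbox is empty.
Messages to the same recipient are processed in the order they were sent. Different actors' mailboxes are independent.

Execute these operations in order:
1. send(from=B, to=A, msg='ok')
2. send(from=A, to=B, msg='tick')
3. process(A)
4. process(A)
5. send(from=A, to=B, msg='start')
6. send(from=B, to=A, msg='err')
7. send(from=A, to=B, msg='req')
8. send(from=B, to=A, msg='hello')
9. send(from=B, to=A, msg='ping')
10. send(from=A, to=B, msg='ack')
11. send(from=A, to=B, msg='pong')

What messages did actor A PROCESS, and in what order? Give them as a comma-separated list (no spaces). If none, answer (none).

Answer: ok

Derivation:
After 1 (send(from=B, to=A, msg='ok')): A:[ok] B:[]
After 2 (send(from=A, to=B, msg='tick')): A:[ok] B:[tick]
After 3 (process(A)): A:[] B:[tick]
After 4 (process(A)): A:[] B:[tick]
After 5 (send(from=A, to=B, msg='start')): A:[] B:[tick,start]
After 6 (send(from=B, to=A, msg='err')): A:[err] B:[tick,start]
After 7 (send(from=A, to=B, msg='req')): A:[err] B:[tick,start,req]
After 8 (send(from=B, to=A, msg='hello')): A:[err,hello] B:[tick,start,req]
After 9 (send(from=B, to=A, msg='ping')): A:[err,hello,ping] B:[tick,start,req]
After 10 (send(from=A, to=B, msg='ack')): A:[err,hello,ping] B:[tick,start,req,ack]
After 11 (send(from=A, to=B, msg='pong')): A:[err,hello,ping] B:[tick,start,req,ack,pong]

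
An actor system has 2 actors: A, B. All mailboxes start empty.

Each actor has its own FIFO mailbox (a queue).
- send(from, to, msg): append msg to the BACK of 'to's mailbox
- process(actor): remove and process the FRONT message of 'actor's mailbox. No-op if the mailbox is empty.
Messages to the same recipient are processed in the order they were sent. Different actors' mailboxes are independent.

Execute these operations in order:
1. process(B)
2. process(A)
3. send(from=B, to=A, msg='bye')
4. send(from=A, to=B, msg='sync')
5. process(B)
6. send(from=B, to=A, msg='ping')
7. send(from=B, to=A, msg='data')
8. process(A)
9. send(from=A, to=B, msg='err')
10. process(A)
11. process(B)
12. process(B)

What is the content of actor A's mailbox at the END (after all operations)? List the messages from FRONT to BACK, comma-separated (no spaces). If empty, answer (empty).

After 1 (process(B)): A:[] B:[]
After 2 (process(A)): A:[] B:[]
After 3 (send(from=B, to=A, msg='bye')): A:[bye] B:[]
After 4 (send(from=A, to=B, msg='sync')): A:[bye] B:[sync]
After 5 (process(B)): A:[bye] B:[]
After 6 (send(from=B, to=A, msg='ping')): A:[bye,ping] B:[]
After 7 (send(from=B, to=A, msg='data')): A:[bye,ping,data] B:[]
After 8 (process(A)): A:[ping,data] B:[]
After 9 (send(from=A, to=B, msg='err')): A:[ping,data] B:[err]
After 10 (process(A)): A:[data] B:[err]
After 11 (process(B)): A:[data] B:[]
After 12 (process(B)): A:[data] B:[]

Answer: data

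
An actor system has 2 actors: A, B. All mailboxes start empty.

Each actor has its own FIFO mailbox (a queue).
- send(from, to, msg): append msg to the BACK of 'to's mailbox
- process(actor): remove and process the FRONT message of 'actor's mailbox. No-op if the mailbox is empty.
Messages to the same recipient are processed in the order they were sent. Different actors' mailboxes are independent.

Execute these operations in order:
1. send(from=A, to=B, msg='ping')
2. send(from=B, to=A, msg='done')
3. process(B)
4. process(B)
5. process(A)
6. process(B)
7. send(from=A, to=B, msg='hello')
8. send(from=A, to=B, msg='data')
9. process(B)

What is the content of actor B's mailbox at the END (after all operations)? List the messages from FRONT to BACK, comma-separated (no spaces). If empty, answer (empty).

Answer: data

Derivation:
After 1 (send(from=A, to=B, msg='ping')): A:[] B:[ping]
After 2 (send(from=B, to=A, msg='done')): A:[done] B:[ping]
After 3 (process(B)): A:[done] B:[]
After 4 (process(B)): A:[done] B:[]
After 5 (process(A)): A:[] B:[]
After 6 (process(B)): A:[] B:[]
After 7 (send(from=A, to=B, msg='hello')): A:[] B:[hello]
After 8 (send(from=A, to=B, msg='data')): A:[] B:[hello,data]
After 9 (process(B)): A:[] B:[data]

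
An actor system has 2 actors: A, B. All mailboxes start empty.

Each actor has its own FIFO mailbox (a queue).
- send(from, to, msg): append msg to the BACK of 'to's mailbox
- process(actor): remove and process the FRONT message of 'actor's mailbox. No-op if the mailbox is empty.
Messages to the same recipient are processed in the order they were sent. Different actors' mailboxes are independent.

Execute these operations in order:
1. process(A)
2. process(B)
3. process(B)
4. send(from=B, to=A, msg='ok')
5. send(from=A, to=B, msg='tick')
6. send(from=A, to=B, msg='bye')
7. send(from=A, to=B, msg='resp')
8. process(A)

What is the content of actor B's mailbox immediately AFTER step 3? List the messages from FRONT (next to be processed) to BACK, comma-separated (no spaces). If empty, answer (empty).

After 1 (process(A)): A:[] B:[]
After 2 (process(B)): A:[] B:[]
After 3 (process(B)): A:[] B:[]

(empty)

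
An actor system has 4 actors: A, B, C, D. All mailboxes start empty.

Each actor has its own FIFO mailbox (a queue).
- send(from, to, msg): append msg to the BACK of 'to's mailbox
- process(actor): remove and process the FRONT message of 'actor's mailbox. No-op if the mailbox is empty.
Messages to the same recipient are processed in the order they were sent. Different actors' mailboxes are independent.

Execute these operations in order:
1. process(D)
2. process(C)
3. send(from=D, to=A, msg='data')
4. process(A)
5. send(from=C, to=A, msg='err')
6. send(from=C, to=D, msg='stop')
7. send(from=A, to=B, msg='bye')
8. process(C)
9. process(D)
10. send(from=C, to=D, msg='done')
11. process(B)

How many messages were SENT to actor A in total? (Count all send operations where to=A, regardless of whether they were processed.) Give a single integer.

After 1 (process(D)): A:[] B:[] C:[] D:[]
After 2 (process(C)): A:[] B:[] C:[] D:[]
After 3 (send(from=D, to=A, msg='data')): A:[data] B:[] C:[] D:[]
After 4 (process(A)): A:[] B:[] C:[] D:[]
After 5 (send(from=C, to=A, msg='err')): A:[err] B:[] C:[] D:[]
After 6 (send(from=C, to=D, msg='stop')): A:[err] B:[] C:[] D:[stop]
After 7 (send(from=A, to=B, msg='bye')): A:[err] B:[bye] C:[] D:[stop]
After 8 (process(C)): A:[err] B:[bye] C:[] D:[stop]
After 9 (process(D)): A:[err] B:[bye] C:[] D:[]
After 10 (send(from=C, to=D, msg='done')): A:[err] B:[bye] C:[] D:[done]
After 11 (process(B)): A:[err] B:[] C:[] D:[done]

Answer: 2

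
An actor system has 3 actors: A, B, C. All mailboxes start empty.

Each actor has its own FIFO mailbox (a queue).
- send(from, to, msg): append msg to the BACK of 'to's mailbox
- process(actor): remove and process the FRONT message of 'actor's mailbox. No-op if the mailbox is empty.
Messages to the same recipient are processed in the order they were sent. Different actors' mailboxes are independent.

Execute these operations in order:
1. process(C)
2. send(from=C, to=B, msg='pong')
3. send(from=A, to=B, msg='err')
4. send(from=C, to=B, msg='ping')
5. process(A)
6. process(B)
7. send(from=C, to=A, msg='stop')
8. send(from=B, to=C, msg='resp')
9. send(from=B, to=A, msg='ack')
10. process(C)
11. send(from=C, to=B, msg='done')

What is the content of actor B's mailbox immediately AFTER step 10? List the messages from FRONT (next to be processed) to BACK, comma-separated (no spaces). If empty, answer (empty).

After 1 (process(C)): A:[] B:[] C:[]
After 2 (send(from=C, to=B, msg='pong')): A:[] B:[pong] C:[]
After 3 (send(from=A, to=B, msg='err')): A:[] B:[pong,err] C:[]
After 4 (send(from=C, to=B, msg='ping')): A:[] B:[pong,err,ping] C:[]
After 5 (process(A)): A:[] B:[pong,err,ping] C:[]
After 6 (process(B)): A:[] B:[err,ping] C:[]
After 7 (send(from=C, to=A, msg='stop')): A:[stop] B:[err,ping] C:[]
After 8 (send(from=B, to=C, msg='resp')): A:[stop] B:[err,ping] C:[resp]
After 9 (send(from=B, to=A, msg='ack')): A:[stop,ack] B:[err,ping] C:[resp]
After 10 (process(C)): A:[stop,ack] B:[err,ping] C:[]

err,ping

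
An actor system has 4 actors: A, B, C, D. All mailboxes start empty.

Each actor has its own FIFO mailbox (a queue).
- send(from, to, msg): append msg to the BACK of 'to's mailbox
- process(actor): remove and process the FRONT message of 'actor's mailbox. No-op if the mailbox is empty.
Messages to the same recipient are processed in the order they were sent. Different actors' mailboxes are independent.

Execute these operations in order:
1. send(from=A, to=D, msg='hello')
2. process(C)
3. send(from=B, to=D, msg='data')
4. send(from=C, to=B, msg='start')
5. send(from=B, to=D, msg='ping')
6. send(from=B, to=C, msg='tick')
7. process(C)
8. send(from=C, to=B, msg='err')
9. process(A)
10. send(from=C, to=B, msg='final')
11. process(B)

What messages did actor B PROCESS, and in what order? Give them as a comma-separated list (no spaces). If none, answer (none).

After 1 (send(from=A, to=D, msg='hello')): A:[] B:[] C:[] D:[hello]
After 2 (process(C)): A:[] B:[] C:[] D:[hello]
After 3 (send(from=B, to=D, msg='data')): A:[] B:[] C:[] D:[hello,data]
After 4 (send(from=C, to=B, msg='start')): A:[] B:[start] C:[] D:[hello,data]
After 5 (send(from=B, to=D, msg='ping')): A:[] B:[start] C:[] D:[hello,data,ping]
After 6 (send(from=B, to=C, msg='tick')): A:[] B:[start] C:[tick] D:[hello,data,ping]
After 7 (process(C)): A:[] B:[start] C:[] D:[hello,data,ping]
After 8 (send(from=C, to=B, msg='err')): A:[] B:[start,err] C:[] D:[hello,data,ping]
After 9 (process(A)): A:[] B:[start,err] C:[] D:[hello,data,ping]
After 10 (send(from=C, to=B, msg='final')): A:[] B:[start,err,final] C:[] D:[hello,data,ping]
After 11 (process(B)): A:[] B:[err,final] C:[] D:[hello,data,ping]

Answer: start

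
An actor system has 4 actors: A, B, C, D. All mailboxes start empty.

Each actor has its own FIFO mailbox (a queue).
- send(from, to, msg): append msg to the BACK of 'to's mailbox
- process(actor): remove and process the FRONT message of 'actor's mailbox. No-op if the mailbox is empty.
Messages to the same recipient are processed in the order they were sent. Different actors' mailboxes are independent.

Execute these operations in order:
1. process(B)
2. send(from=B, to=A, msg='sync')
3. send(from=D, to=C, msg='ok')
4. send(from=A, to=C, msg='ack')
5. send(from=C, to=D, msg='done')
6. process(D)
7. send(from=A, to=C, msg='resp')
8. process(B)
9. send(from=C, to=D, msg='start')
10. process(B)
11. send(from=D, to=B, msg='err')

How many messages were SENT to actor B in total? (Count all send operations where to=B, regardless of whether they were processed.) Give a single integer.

After 1 (process(B)): A:[] B:[] C:[] D:[]
After 2 (send(from=B, to=A, msg='sync')): A:[sync] B:[] C:[] D:[]
After 3 (send(from=D, to=C, msg='ok')): A:[sync] B:[] C:[ok] D:[]
After 4 (send(from=A, to=C, msg='ack')): A:[sync] B:[] C:[ok,ack] D:[]
After 5 (send(from=C, to=D, msg='done')): A:[sync] B:[] C:[ok,ack] D:[done]
After 6 (process(D)): A:[sync] B:[] C:[ok,ack] D:[]
After 7 (send(from=A, to=C, msg='resp')): A:[sync] B:[] C:[ok,ack,resp] D:[]
After 8 (process(B)): A:[sync] B:[] C:[ok,ack,resp] D:[]
After 9 (send(from=C, to=D, msg='start')): A:[sync] B:[] C:[ok,ack,resp] D:[start]
After 10 (process(B)): A:[sync] B:[] C:[ok,ack,resp] D:[start]
After 11 (send(from=D, to=B, msg='err')): A:[sync] B:[err] C:[ok,ack,resp] D:[start]

Answer: 1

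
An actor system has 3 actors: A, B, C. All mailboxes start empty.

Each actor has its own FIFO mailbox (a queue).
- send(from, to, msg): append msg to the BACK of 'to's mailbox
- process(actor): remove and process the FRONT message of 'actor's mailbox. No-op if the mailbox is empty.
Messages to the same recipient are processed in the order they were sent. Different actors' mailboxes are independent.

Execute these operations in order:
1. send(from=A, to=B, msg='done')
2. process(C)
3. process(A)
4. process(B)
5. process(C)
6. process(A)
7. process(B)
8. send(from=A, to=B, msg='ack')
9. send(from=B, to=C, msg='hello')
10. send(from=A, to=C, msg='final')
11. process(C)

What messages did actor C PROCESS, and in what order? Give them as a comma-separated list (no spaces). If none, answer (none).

After 1 (send(from=A, to=B, msg='done')): A:[] B:[done] C:[]
After 2 (process(C)): A:[] B:[done] C:[]
After 3 (process(A)): A:[] B:[done] C:[]
After 4 (process(B)): A:[] B:[] C:[]
After 5 (process(C)): A:[] B:[] C:[]
After 6 (process(A)): A:[] B:[] C:[]
After 7 (process(B)): A:[] B:[] C:[]
After 8 (send(from=A, to=B, msg='ack')): A:[] B:[ack] C:[]
After 9 (send(from=B, to=C, msg='hello')): A:[] B:[ack] C:[hello]
After 10 (send(from=A, to=C, msg='final')): A:[] B:[ack] C:[hello,final]
After 11 (process(C)): A:[] B:[ack] C:[final]

Answer: hello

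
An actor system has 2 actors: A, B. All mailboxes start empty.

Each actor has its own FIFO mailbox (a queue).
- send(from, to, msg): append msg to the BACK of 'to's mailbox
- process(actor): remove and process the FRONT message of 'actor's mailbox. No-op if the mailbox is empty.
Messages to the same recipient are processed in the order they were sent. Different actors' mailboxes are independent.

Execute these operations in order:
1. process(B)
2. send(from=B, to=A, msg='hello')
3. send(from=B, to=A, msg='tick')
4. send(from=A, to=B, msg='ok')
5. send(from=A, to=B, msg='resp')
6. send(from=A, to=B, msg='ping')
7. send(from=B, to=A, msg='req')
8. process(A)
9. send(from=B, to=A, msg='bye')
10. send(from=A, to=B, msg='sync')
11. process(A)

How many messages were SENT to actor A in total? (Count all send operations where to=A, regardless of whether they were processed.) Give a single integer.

Answer: 4

Derivation:
After 1 (process(B)): A:[] B:[]
After 2 (send(from=B, to=A, msg='hello')): A:[hello] B:[]
After 3 (send(from=B, to=A, msg='tick')): A:[hello,tick] B:[]
After 4 (send(from=A, to=B, msg='ok')): A:[hello,tick] B:[ok]
After 5 (send(from=A, to=B, msg='resp')): A:[hello,tick] B:[ok,resp]
After 6 (send(from=A, to=B, msg='ping')): A:[hello,tick] B:[ok,resp,ping]
After 7 (send(from=B, to=A, msg='req')): A:[hello,tick,req] B:[ok,resp,ping]
After 8 (process(A)): A:[tick,req] B:[ok,resp,ping]
After 9 (send(from=B, to=A, msg='bye')): A:[tick,req,bye] B:[ok,resp,ping]
After 10 (send(from=A, to=B, msg='sync')): A:[tick,req,bye] B:[ok,resp,ping,sync]
After 11 (process(A)): A:[req,bye] B:[ok,resp,ping,sync]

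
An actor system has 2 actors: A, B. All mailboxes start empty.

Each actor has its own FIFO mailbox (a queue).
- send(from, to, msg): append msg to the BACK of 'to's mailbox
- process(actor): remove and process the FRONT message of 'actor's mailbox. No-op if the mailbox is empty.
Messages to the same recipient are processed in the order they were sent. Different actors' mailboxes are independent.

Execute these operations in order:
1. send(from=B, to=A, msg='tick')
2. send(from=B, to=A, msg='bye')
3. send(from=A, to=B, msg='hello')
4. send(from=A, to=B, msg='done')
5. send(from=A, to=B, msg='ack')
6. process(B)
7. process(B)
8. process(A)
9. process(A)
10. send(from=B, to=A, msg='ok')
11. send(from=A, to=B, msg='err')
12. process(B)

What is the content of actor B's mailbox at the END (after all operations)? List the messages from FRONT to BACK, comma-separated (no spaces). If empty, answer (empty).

After 1 (send(from=B, to=A, msg='tick')): A:[tick] B:[]
After 2 (send(from=B, to=A, msg='bye')): A:[tick,bye] B:[]
After 3 (send(from=A, to=B, msg='hello')): A:[tick,bye] B:[hello]
After 4 (send(from=A, to=B, msg='done')): A:[tick,bye] B:[hello,done]
After 5 (send(from=A, to=B, msg='ack')): A:[tick,bye] B:[hello,done,ack]
After 6 (process(B)): A:[tick,bye] B:[done,ack]
After 7 (process(B)): A:[tick,bye] B:[ack]
After 8 (process(A)): A:[bye] B:[ack]
After 9 (process(A)): A:[] B:[ack]
After 10 (send(from=B, to=A, msg='ok')): A:[ok] B:[ack]
After 11 (send(from=A, to=B, msg='err')): A:[ok] B:[ack,err]
After 12 (process(B)): A:[ok] B:[err]

Answer: err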